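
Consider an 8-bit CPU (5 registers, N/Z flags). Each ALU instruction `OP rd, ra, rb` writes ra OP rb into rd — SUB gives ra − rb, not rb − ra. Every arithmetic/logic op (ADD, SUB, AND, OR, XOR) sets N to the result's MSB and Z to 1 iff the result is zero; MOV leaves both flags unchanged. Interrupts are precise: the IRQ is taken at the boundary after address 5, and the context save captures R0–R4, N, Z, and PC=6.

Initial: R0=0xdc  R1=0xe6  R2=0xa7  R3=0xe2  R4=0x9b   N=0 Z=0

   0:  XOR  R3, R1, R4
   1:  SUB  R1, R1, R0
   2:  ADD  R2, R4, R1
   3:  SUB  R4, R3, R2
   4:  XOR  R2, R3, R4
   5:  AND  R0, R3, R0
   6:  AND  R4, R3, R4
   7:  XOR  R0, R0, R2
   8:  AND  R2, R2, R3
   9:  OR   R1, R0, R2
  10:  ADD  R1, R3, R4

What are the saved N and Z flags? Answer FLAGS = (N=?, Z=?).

FLAGS = (N=0, Z=0)

after  0: R0=0xdc R1=0xe6 R2=0xa7 R3=0x7d R4=0x9b  N=0 Z=0
after  1: R0=0xdc R1=0x0a R2=0xa7 R3=0x7d R4=0x9b  N=0 Z=0
after  2: R0=0xdc R1=0x0a R2=0xa5 R3=0x7d R4=0x9b  N=1 Z=0
after  3: R0=0xdc R1=0x0a R2=0xa5 R3=0x7d R4=0xd8  N=1 Z=0
after  4: R0=0xdc R1=0x0a R2=0xa5 R3=0x7d R4=0xd8  N=1 Z=0
after  5: R0=0x5c R1=0x0a R2=0xa5 R3=0x7d R4=0xd8  N=0 Z=0
-- IRQ taken; context saved, return-PC = 6 --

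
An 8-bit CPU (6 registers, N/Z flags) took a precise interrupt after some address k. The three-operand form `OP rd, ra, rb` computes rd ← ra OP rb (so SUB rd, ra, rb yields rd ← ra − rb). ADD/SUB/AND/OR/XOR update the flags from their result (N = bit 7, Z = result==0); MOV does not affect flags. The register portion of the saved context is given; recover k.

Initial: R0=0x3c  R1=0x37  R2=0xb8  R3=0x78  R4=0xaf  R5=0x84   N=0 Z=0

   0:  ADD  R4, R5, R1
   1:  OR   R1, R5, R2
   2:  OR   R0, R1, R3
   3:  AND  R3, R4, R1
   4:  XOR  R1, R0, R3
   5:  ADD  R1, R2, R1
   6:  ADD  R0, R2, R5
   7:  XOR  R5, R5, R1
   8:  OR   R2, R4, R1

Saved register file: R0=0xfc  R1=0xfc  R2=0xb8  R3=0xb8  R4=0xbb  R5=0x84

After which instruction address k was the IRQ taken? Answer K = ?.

K = 5

after  0: R0=0x3c R1=0x37 R2=0xb8 R3=0x78 R4=0xbb R5=0x84  N=1 Z=0
after  1: R0=0x3c R1=0xbc R2=0xb8 R3=0x78 R4=0xbb R5=0x84  N=1 Z=0
after  2: R0=0xfc R1=0xbc R2=0xb8 R3=0x78 R4=0xbb R5=0x84  N=1 Z=0
after  3: R0=0xfc R1=0xbc R2=0xb8 R3=0xb8 R4=0xbb R5=0x84  N=1 Z=0
after  4: R0=0xfc R1=0x44 R2=0xb8 R3=0xb8 R4=0xbb R5=0x84  N=0 Z=0
after  5: R0=0xfc R1=0xfc R2=0xb8 R3=0xb8 R4=0xbb R5=0x84  N=1 Z=0
-- IRQ taken; context saved, return-PC = 6 --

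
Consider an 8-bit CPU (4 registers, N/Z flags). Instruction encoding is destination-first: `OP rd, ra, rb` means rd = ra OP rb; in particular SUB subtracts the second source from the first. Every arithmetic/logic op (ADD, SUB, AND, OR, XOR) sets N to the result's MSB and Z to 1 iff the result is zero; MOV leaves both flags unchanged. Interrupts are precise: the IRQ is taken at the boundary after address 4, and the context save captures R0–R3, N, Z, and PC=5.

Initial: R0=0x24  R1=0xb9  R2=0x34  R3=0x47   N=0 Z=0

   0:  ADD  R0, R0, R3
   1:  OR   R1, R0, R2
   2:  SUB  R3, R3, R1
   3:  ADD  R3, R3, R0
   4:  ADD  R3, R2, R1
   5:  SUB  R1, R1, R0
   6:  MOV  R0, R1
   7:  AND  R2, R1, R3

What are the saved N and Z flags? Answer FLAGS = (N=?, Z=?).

FLAGS = (N=1, Z=0)

after  0: R0=0x6b R1=0xb9 R2=0x34 R3=0x47  N=0 Z=0
after  1: R0=0x6b R1=0x7f R2=0x34 R3=0x47  N=0 Z=0
after  2: R0=0x6b R1=0x7f R2=0x34 R3=0xc8  N=1 Z=0
after  3: R0=0x6b R1=0x7f R2=0x34 R3=0x33  N=0 Z=0
after  4: R0=0x6b R1=0x7f R2=0x34 R3=0xb3  N=1 Z=0
-- IRQ taken; context saved, return-PC = 5 --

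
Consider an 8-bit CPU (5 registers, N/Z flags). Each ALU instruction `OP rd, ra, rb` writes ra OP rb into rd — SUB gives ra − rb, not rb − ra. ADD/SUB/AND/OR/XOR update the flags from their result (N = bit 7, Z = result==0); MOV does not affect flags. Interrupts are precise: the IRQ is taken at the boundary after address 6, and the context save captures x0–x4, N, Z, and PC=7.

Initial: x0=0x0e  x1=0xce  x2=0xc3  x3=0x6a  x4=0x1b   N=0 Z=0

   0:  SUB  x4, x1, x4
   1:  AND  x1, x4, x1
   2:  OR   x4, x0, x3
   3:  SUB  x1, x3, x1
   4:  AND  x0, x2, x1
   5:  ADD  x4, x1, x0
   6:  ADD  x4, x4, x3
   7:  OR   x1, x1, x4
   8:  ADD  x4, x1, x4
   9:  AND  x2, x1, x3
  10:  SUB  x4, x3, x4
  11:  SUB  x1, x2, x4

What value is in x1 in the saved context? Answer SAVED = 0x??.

after  0: x0=0x0e x1=0xce x2=0xc3 x3=0x6a x4=0xb3  N=1 Z=0
after  1: x0=0x0e x1=0x82 x2=0xc3 x3=0x6a x4=0xb3  N=1 Z=0
after  2: x0=0x0e x1=0x82 x2=0xc3 x3=0x6a x4=0x6e  N=0 Z=0
after  3: x0=0x0e x1=0xe8 x2=0xc3 x3=0x6a x4=0x6e  N=1 Z=0
after  4: x0=0xc0 x1=0xe8 x2=0xc3 x3=0x6a x4=0x6e  N=1 Z=0
after  5: x0=0xc0 x1=0xe8 x2=0xc3 x3=0x6a x4=0xa8  N=1 Z=0
after  6: x0=0xc0 x1=0xe8 x2=0xc3 x3=0x6a x4=0x12  N=0 Z=0
-- IRQ taken; context saved, return-PC = 7 --

SAVED = 0xe8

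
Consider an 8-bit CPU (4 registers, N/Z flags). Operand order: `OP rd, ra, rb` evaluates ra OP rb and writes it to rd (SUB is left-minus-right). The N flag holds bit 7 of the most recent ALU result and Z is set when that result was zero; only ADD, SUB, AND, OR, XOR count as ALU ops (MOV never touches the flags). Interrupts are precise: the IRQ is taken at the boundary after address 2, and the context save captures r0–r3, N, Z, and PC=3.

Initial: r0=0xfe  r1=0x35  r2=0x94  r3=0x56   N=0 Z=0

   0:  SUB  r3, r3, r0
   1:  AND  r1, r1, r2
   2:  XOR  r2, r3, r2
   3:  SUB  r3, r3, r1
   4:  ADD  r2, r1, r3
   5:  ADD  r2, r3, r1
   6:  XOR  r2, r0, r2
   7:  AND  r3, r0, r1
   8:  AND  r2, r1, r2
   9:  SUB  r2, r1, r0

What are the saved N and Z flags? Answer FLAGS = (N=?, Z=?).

after  0: r0=0xfe r1=0x35 r2=0x94 r3=0x58  N=0 Z=0
after  1: r0=0xfe r1=0x14 r2=0x94 r3=0x58  N=0 Z=0
after  2: r0=0xfe r1=0x14 r2=0xcc r3=0x58  N=1 Z=0
-- IRQ taken; context saved, return-PC = 3 --

FLAGS = (N=1, Z=0)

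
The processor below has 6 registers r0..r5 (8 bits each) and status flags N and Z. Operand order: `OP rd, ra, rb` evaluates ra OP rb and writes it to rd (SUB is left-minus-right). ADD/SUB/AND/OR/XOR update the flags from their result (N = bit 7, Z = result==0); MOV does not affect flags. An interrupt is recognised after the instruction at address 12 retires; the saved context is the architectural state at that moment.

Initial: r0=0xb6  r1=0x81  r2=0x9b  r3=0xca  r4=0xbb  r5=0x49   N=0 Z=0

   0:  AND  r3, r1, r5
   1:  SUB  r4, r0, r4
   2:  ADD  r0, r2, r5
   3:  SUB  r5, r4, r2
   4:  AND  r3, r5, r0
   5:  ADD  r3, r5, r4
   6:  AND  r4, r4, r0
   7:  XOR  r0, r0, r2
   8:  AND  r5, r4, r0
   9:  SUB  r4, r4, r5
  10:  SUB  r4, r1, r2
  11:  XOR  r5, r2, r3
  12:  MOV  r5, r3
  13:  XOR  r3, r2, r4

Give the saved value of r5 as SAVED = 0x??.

SAVED = 0x5b

after  0: r0=0xb6 r1=0x81 r2=0x9b r3=0x01 r4=0xbb r5=0x49  N=0 Z=0
after  1: r0=0xb6 r1=0x81 r2=0x9b r3=0x01 r4=0xfb r5=0x49  N=1 Z=0
after  2: r0=0xe4 r1=0x81 r2=0x9b r3=0x01 r4=0xfb r5=0x49  N=1 Z=0
after  3: r0=0xe4 r1=0x81 r2=0x9b r3=0x01 r4=0xfb r5=0x60  N=0 Z=0
after  4: r0=0xe4 r1=0x81 r2=0x9b r3=0x60 r4=0xfb r5=0x60  N=0 Z=0
after  5: r0=0xe4 r1=0x81 r2=0x9b r3=0x5b r4=0xfb r5=0x60  N=0 Z=0
after  6: r0=0xe4 r1=0x81 r2=0x9b r3=0x5b r4=0xe0 r5=0x60  N=1 Z=0
after  7: r0=0x7f r1=0x81 r2=0x9b r3=0x5b r4=0xe0 r5=0x60  N=0 Z=0
after  8: r0=0x7f r1=0x81 r2=0x9b r3=0x5b r4=0xe0 r5=0x60  N=0 Z=0
after  9: r0=0x7f r1=0x81 r2=0x9b r3=0x5b r4=0x80 r5=0x60  N=1 Z=0
after 10: r0=0x7f r1=0x81 r2=0x9b r3=0x5b r4=0xe6 r5=0x60  N=1 Z=0
after 11: r0=0x7f r1=0x81 r2=0x9b r3=0x5b r4=0xe6 r5=0xc0  N=1 Z=0
after 12: r0=0x7f r1=0x81 r2=0x9b r3=0x5b r4=0xe6 r5=0x5b  N=1 Z=0
-- IRQ taken; context saved, return-PC = 13 --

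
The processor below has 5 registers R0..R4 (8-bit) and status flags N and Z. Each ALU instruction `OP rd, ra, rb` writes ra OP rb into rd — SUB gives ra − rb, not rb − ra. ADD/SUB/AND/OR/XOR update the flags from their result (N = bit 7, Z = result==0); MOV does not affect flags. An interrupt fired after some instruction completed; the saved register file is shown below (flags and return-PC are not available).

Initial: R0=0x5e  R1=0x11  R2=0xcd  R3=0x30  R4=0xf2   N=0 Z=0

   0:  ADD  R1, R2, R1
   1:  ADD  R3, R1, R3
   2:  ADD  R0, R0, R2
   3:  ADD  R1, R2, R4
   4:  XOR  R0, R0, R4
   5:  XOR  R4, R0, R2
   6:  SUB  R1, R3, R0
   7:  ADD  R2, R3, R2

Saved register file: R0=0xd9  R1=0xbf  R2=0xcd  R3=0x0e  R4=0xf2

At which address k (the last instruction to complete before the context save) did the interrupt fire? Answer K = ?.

K = 4

after  0: R0=0x5e R1=0xde R2=0xcd R3=0x30 R4=0xf2  N=1 Z=0
after  1: R0=0x5e R1=0xde R2=0xcd R3=0x0e R4=0xf2  N=0 Z=0
after  2: R0=0x2b R1=0xde R2=0xcd R3=0x0e R4=0xf2  N=0 Z=0
after  3: R0=0x2b R1=0xbf R2=0xcd R3=0x0e R4=0xf2  N=1 Z=0
after  4: R0=0xd9 R1=0xbf R2=0xcd R3=0x0e R4=0xf2  N=1 Z=0
-- IRQ taken; context saved, return-PC = 5 --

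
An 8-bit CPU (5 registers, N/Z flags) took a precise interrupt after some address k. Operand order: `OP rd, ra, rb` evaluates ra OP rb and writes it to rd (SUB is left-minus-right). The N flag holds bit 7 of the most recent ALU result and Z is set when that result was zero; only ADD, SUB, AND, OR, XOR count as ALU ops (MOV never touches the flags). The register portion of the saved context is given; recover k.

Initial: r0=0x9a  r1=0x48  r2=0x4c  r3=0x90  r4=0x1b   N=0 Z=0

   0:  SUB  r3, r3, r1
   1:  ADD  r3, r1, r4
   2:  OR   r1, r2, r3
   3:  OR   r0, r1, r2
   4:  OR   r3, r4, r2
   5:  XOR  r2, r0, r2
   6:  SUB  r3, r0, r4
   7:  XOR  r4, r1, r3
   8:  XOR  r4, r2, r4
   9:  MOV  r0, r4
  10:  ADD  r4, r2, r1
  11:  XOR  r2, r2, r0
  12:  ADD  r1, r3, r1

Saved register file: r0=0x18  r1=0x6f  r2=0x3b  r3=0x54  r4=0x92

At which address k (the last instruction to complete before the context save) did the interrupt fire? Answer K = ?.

K = 11

after  0: r0=0x9a r1=0x48 r2=0x4c r3=0x48 r4=0x1b  N=0 Z=0
after  1: r0=0x9a r1=0x48 r2=0x4c r3=0x63 r4=0x1b  N=0 Z=0
after  2: r0=0x9a r1=0x6f r2=0x4c r3=0x63 r4=0x1b  N=0 Z=0
after  3: r0=0x6f r1=0x6f r2=0x4c r3=0x63 r4=0x1b  N=0 Z=0
after  4: r0=0x6f r1=0x6f r2=0x4c r3=0x5f r4=0x1b  N=0 Z=0
after  5: r0=0x6f r1=0x6f r2=0x23 r3=0x5f r4=0x1b  N=0 Z=0
after  6: r0=0x6f r1=0x6f r2=0x23 r3=0x54 r4=0x1b  N=0 Z=0
after  7: r0=0x6f r1=0x6f r2=0x23 r3=0x54 r4=0x3b  N=0 Z=0
after  8: r0=0x6f r1=0x6f r2=0x23 r3=0x54 r4=0x18  N=0 Z=0
after  9: r0=0x18 r1=0x6f r2=0x23 r3=0x54 r4=0x18  N=0 Z=0
after 10: r0=0x18 r1=0x6f r2=0x23 r3=0x54 r4=0x92  N=1 Z=0
after 11: r0=0x18 r1=0x6f r2=0x3b r3=0x54 r4=0x92  N=0 Z=0
-- IRQ taken; context saved, return-PC = 12 --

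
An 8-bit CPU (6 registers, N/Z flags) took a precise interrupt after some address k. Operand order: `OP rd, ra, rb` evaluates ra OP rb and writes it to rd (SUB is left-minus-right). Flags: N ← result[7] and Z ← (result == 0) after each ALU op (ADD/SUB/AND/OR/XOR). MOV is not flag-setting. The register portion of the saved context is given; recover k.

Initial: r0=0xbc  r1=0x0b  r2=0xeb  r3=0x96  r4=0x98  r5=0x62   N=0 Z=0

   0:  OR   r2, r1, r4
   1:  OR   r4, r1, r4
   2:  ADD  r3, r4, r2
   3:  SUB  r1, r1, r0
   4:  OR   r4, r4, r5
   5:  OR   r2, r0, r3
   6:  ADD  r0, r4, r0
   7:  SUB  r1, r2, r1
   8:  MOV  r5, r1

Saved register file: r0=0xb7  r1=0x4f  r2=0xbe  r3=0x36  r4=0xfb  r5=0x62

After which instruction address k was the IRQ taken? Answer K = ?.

K = 6

after  0: r0=0xbc r1=0x0b r2=0x9b r3=0x96 r4=0x98 r5=0x62  N=1 Z=0
after  1: r0=0xbc r1=0x0b r2=0x9b r3=0x96 r4=0x9b r5=0x62  N=1 Z=0
after  2: r0=0xbc r1=0x0b r2=0x9b r3=0x36 r4=0x9b r5=0x62  N=0 Z=0
after  3: r0=0xbc r1=0x4f r2=0x9b r3=0x36 r4=0x9b r5=0x62  N=0 Z=0
after  4: r0=0xbc r1=0x4f r2=0x9b r3=0x36 r4=0xfb r5=0x62  N=1 Z=0
after  5: r0=0xbc r1=0x4f r2=0xbe r3=0x36 r4=0xfb r5=0x62  N=1 Z=0
after  6: r0=0xb7 r1=0x4f r2=0xbe r3=0x36 r4=0xfb r5=0x62  N=1 Z=0
-- IRQ taken; context saved, return-PC = 7 --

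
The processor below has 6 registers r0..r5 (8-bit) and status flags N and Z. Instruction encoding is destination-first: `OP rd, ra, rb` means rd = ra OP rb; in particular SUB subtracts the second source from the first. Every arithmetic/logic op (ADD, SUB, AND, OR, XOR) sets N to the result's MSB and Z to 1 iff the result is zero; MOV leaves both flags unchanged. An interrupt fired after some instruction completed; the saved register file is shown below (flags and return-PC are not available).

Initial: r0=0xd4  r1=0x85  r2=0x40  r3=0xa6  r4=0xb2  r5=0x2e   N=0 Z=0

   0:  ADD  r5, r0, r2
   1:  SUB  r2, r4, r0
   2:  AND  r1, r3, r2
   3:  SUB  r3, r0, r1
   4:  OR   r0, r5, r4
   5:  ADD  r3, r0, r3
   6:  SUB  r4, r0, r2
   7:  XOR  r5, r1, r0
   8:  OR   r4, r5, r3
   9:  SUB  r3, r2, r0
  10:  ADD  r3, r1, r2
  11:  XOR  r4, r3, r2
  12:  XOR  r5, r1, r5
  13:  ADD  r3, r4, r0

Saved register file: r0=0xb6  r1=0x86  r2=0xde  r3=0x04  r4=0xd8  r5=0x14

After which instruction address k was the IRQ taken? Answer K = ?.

K = 6

after  0: r0=0xd4 r1=0x85 r2=0x40 r3=0xa6 r4=0xb2 r5=0x14  N=0 Z=0
after  1: r0=0xd4 r1=0x85 r2=0xde r3=0xa6 r4=0xb2 r5=0x14  N=1 Z=0
after  2: r0=0xd4 r1=0x86 r2=0xde r3=0xa6 r4=0xb2 r5=0x14  N=1 Z=0
after  3: r0=0xd4 r1=0x86 r2=0xde r3=0x4e r4=0xb2 r5=0x14  N=0 Z=0
after  4: r0=0xb6 r1=0x86 r2=0xde r3=0x4e r4=0xb2 r5=0x14  N=1 Z=0
after  5: r0=0xb6 r1=0x86 r2=0xde r3=0x04 r4=0xb2 r5=0x14  N=0 Z=0
after  6: r0=0xb6 r1=0x86 r2=0xde r3=0x04 r4=0xd8 r5=0x14  N=1 Z=0
-- IRQ taken; context saved, return-PC = 7 --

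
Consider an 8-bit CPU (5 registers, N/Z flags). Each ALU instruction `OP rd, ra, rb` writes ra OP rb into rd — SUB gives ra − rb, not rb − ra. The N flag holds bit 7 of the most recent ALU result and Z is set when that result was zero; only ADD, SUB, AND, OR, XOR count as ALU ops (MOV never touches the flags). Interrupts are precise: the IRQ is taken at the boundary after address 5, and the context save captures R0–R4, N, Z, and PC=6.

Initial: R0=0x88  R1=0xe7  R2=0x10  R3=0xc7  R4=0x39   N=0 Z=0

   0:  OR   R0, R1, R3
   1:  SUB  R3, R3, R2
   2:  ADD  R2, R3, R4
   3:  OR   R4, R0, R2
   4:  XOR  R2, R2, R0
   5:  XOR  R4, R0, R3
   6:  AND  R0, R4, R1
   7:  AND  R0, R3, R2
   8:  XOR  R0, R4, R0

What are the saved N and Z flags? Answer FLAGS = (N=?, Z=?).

FLAGS = (N=0, Z=0)

after  0: R0=0xe7 R1=0xe7 R2=0x10 R3=0xc7 R4=0x39  N=1 Z=0
after  1: R0=0xe7 R1=0xe7 R2=0x10 R3=0xb7 R4=0x39  N=1 Z=0
after  2: R0=0xe7 R1=0xe7 R2=0xf0 R3=0xb7 R4=0x39  N=1 Z=0
after  3: R0=0xe7 R1=0xe7 R2=0xf0 R3=0xb7 R4=0xf7  N=1 Z=0
after  4: R0=0xe7 R1=0xe7 R2=0x17 R3=0xb7 R4=0xf7  N=0 Z=0
after  5: R0=0xe7 R1=0xe7 R2=0x17 R3=0xb7 R4=0x50  N=0 Z=0
-- IRQ taken; context saved, return-PC = 6 --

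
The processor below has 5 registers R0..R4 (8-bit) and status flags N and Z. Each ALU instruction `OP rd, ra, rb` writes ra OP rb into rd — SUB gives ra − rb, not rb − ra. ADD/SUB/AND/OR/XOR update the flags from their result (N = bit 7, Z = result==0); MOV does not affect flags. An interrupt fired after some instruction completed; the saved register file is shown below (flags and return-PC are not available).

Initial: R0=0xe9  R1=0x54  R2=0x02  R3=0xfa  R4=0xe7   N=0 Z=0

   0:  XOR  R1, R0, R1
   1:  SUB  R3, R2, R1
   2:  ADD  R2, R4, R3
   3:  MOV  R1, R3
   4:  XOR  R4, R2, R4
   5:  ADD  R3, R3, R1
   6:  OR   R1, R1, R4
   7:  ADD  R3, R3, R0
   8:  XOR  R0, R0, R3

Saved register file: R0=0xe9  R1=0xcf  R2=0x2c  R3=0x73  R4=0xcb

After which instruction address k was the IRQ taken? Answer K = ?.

K = 7

after  0: R0=0xe9 R1=0xbd R2=0x02 R3=0xfa R4=0xe7  N=1 Z=0
after  1: R0=0xe9 R1=0xbd R2=0x02 R3=0x45 R4=0xe7  N=0 Z=0
after  2: R0=0xe9 R1=0xbd R2=0x2c R3=0x45 R4=0xe7  N=0 Z=0
after  3: R0=0xe9 R1=0x45 R2=0x2c R3=0x45 R4=0xe7  N=0 Z=0
after  4: R0=0xe9 R1=0x45 R2=0x2c R3=0x45 R4=0xcb  N=1 Z=0
after  5: R0=0xe9 R1=0x45 R2=0x2c R3=0x8a R4=0xcb  N=1 Z=0
after  6: R0=0xe9 R1=0xcf R2=0x2c R3=0x8a R4=0xcb  N=1 Z=0
after  7: R0=0xe9 R1=0xcf R2=0x2c R3=0x73 R4=0xcb  N=0 Z=0
-- IRQ taken; context saved, return-PC = 8 --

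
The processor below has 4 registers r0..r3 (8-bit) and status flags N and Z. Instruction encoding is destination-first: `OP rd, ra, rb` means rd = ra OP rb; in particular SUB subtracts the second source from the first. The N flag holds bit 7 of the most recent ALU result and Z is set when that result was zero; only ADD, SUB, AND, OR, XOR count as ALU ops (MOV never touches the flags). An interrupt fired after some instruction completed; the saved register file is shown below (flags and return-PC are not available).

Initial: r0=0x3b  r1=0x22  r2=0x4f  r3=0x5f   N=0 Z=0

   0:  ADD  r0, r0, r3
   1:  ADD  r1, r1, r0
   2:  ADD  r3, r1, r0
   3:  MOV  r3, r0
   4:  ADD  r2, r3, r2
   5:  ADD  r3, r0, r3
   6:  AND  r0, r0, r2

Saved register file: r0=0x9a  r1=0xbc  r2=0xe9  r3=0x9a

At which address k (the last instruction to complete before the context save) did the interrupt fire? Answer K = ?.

K = 4

after  0: r0=0x9a r1=0x22 r2=0x4f r3=0x5f  N=1 Z=0
after  1: r0=0x9a r1=0xbc r2=0x4f r3=0x5f  N=1 Z=0
after  2: r0=0x9a r1=0xbc r2=0x4f r3=0x56  N=0 Z=0
after  3: r0=0x9a r1=0xbc r2=0x4f r3=0x9a  N=0 Z=0
after  4: r0=0x9a r1=0xbc r2=0xe9 r3=0x9a  N=1 Z=0
-- IRQ taken; context saved, return-PC = 5 --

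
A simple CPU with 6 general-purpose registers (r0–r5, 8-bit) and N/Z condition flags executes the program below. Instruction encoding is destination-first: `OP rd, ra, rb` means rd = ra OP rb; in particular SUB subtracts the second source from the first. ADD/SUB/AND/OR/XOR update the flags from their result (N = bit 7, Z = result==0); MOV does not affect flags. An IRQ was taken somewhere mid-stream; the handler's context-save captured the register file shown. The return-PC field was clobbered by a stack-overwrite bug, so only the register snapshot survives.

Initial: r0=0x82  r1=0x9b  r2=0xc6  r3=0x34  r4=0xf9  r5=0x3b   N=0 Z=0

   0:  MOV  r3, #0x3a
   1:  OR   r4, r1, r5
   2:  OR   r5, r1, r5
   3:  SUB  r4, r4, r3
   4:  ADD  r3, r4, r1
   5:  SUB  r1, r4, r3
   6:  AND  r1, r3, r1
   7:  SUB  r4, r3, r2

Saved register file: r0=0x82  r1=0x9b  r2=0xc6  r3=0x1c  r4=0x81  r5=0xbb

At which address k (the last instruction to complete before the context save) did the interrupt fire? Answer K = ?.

K = 4

after  0: r0=0x82 r1=0x9b r2=0xc6 r3=0x3a r4=0xf9 r5=0x3b  N=0 Z=0
after  1: r0=0x82 r1=0x9b r2=0xc6 r3=0x3a r4=0xbb r5=0x3b  N=1 Z=0
after  2: r0=0x82 r1=0x9b r2=0xc6 r3=0x3a r4=0xbb r5=0xbb  N=1 Z=0
after  3: r0=0x82 r1=0x9b r2=0xc6 r3=0x3a r4=0x81 r5=0xbb  N=1 Z=0
after  4: r0=0x82 r1=0x9b r2=0xc6 r3=0x1c r4=0x81 r5=0xbb  N=0 Z=0
-- IRQ taken; context saved, return-PC = 5 --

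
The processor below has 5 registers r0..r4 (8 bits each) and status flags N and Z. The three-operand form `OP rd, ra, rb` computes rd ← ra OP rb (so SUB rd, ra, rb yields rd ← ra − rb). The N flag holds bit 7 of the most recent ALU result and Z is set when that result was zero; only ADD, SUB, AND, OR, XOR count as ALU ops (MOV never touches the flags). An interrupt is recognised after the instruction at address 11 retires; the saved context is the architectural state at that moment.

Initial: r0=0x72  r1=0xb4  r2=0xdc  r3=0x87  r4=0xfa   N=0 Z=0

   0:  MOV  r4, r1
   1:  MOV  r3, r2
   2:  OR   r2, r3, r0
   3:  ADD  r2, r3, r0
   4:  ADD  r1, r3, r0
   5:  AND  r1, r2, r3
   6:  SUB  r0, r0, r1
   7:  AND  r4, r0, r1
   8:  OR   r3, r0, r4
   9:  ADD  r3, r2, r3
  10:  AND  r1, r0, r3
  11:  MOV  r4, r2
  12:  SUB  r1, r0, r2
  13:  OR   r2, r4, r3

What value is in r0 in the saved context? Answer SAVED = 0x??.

after  0: r0=0x72 r1=0xb4 r2=0xdc r3=0x87 r4=0xb4  N=0 Z=0
after  1: r0=0x72 r1=0xb4 r2=0xdc r3=0xdc r4=0xb4  N=0 Z=0
after  2: r0=0x72 r1=0xb4 r2=0xfe r3=0xdc r4=0xb4  N=1 Z=0
after  3: r0=0x72 r1=0xb4 r2=0x4e r3=0xdc r4=0xb4  N=0 Z=0
after  4: r0=0x72 r1=0x4e r2=0x4e r3=0xdc r4=0xb4  N=0 Z=0
after  5: r0=0x72 r1=0x4c r2=0x4e r3=0xdc r4=0xb4  N=0 Z=0
after  6: r0=0x26 r1=0x4c r2=0x4e r3=0xdc r4=0xb4  N=0 Z=0
after  7: r0=0x26 r1=0x4c r2=0x4e r3=0xdc r4=0x04  N=0 Z=0
after  8: r0=0x26 r1=0x4c r2=0x4e r3=0x26 r4=0x04  N=0 Z=0
after  9: r0=0x26 r1=0x4c r2=0x4e r3=0x74 r4=0x04  N=0 Z=0
after 10: r0=0x26 r1=0x24 r2=0x4e r3=0x74 r4=0x04  N=0 Z=0
after 11: r0=0x26 r1=0x24 r2=0x4e r3=0x74 r4=0x4e  N=0 Z=0
-- IRQ taken; context saved, return-PC = 12 --

SAVED = 0x26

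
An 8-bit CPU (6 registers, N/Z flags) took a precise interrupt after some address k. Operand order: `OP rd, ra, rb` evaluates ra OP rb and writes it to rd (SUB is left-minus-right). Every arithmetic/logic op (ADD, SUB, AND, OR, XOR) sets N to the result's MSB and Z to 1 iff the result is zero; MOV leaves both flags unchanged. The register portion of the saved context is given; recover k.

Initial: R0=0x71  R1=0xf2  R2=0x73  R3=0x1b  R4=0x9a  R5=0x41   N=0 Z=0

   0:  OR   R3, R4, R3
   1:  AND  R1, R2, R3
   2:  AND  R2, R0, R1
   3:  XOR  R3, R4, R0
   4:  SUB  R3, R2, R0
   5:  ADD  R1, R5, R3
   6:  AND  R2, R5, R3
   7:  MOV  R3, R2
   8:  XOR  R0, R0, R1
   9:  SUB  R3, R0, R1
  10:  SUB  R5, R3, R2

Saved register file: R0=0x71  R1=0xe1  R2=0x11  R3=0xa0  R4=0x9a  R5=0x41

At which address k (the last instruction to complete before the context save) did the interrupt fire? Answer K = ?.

after  0: R0=0x71 R1=0xf2 R2=0x73 R3=0x9b R4=0x9a R5=0x41  N=1 Z=0
after  1: R0=0x71 R1=0x13 R2=0x73 R3=0x9b R4=0x9a R5=0x41  N=0 Z=0
after  2: R0=0x71 R1=0x13 R2=0x11 R3=0x9b R4=0x9a R5=0x41  N=0 Z=0
after  3: R0=0x71 R1=0x13 R2=0x11 R3=0xeb R4=0x9a R5=0x41  N=1 Z=0
after  4: R0=0x71 R1=0x13 R2=0x11 R3=0xa0 R4=0x9a R5=0x41  N=1 Z=0
after  5: R0=0x71 R1=0xe1 R2=0x11 R3=0xa0 R4=0x9a R5=0x41  N=1 Z=0
-- IRQ taken; context saved, return-PC = 6 --

K = 5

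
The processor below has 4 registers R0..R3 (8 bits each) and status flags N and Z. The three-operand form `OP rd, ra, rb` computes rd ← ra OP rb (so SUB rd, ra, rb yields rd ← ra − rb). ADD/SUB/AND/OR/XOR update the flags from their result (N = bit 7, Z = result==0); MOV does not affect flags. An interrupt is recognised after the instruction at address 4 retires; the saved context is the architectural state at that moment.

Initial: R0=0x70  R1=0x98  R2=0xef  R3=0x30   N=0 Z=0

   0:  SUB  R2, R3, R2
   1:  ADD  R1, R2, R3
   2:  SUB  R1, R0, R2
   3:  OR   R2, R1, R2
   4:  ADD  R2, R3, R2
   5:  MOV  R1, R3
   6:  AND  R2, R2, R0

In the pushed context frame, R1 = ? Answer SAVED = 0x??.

after  0: R0=0x70 R1=0x98 R2=0x41 R3=0x30  N=0 Z=0
after  1: R0=0x70 R1=0x71 R2=0x41 R3=0x30  N=0 Z=0
after  2: R0=0x70 R1=0x2f R2=0x41 R3=0x30  N=0 Z=0
after  3: R0=0x70 R1=0x2f R2=0x6f R3=0x30  N=0 Z=0
after  4: R0=0x70 R1=0x2f R2=0x9f R3=0x30  N=1 Z=0
-- IRQ taken; context saved, return-PC = 5 --

SAVED = 0x2f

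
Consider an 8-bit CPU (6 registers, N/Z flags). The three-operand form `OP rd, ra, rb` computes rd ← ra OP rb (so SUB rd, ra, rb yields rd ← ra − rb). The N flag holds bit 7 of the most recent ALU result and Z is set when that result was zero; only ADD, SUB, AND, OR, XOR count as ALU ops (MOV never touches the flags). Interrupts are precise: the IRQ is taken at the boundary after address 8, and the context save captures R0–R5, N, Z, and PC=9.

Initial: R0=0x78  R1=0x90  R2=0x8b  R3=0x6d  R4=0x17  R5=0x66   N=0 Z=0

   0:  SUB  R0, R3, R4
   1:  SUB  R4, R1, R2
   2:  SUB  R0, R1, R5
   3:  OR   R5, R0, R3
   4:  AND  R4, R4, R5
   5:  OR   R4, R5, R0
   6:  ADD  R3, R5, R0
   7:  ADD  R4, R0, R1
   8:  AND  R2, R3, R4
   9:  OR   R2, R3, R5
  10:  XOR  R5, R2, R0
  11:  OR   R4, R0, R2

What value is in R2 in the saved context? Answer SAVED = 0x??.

after  0: R0=0x56 R1=0x90 R2=0x8b R3=0x6d R4=0x17 R5=0x66  N=0 Z=0
after  1: R0=0x56 R1=0x90 R2=0x8b R3=0x6d R4=0x05 R5=0x66  N=0 Z=0
after  2: R0=0x2a R1=0x90 R2=0x8b R3=0x6d R4=0x05 R5=0x66  N=0 Z=0
after  3: R0=0x2a R1=0x90 R2=0x8b R3=0x6d R4=0x05 R5=0x6f  N=0 Z=0
after  4: R0=0x2a R1=0x90 R2=0x8b R3=0x6d R4=0x05 R5=0x6f  N=0 Z=0
after  5: R0=0x2a R1=0x90 R2=0x8b R3=0x6d R4=0x6f R5=0x6f  N=0 Z=0
after  6: R0=0x2a R1=0x90 R2=0x8b R3=0x99 R4=0x6f R5=0x6f  N=1 Z=0
after  7: R0=0x2a R1=0x90 R2=0x8b R3=0x99 R4=0xba R5=0x6f  N=1 Z=0
after  8: R0=0x2a R1=0x90 R2=0x98 R3=0x99 R4=0xba R5=0x6f  N=1 Z=0
-- IRQ taken; context saved, return-PC = 9 --

SAVED = 0x98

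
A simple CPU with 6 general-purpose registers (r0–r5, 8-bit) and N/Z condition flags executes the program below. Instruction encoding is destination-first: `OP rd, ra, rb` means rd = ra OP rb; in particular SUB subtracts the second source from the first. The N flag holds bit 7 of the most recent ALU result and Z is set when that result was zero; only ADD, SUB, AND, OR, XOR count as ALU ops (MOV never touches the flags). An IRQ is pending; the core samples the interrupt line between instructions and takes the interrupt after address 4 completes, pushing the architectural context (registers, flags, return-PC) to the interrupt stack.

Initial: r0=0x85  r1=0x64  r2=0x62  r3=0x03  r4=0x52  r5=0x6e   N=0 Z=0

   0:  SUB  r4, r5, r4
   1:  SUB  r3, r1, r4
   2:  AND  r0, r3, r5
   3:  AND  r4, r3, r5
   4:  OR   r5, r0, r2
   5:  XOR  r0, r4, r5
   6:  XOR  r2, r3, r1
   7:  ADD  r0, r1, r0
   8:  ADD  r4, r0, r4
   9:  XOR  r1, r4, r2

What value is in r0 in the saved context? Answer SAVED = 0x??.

SAVED = 0x48

after  0: r0=0x85 r1=0x64 r2=0x62 r3=0x03 r4=0x1c r5=0x6e  N=0 Z=0
after  1: r0=0x85 r1=0x64 r2=0x62 r3=0x48 r4=0x1c r5=0x6e  N=0 Z=0
after  2: r0=0x48 r1=0x64 r2=0x62 r3=0x48 r4=0x1c r5=0x6e  N=0 Z=0
after  3: r0=0x48 r1=0x64 r2=0x62 r3=0x48 r4=0x48 r5=0x6e  N=0 Z=0
after  4: r0=0x48 r1=0x64 r2=0x62 r3=0x48 r4=0x48 r5=0x6a  N=0 Z=0
-- IRQ taken; context saved, return-PC = 5 --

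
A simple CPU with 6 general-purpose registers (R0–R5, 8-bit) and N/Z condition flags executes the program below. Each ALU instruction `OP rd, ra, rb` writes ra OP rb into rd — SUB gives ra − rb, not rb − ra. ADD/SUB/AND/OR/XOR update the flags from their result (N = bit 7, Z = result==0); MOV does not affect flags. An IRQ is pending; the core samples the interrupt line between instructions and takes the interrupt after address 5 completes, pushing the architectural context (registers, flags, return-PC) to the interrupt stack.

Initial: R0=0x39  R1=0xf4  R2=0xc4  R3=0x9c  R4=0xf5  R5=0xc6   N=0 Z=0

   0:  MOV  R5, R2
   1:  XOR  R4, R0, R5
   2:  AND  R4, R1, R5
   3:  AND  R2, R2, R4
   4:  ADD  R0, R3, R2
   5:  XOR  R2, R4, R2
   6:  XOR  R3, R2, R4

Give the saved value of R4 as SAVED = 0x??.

after  0: R0=0x39 R1=0xf4 R2=0xc4 R3=0x9c R4=0xf5 R5=0xc4  N=0 Z=0
after  1: R0=0x39 R1=0xf4 R2=0xc4 R3=0x9c R4=0xfd R5=0xc4  N=1 Z=0
after  2: R0=0x39 R1=0xf4 R2=0xc4 R3=0x9c R4=0xc4 R5=0xc4  N=1 Z=0
after  3: R0=0x39 R1=0xf4 R2=0xc4 R3=0x9c R4=0xc4 R5=0xc4  N=1 Z=0
after  4: R0=0x60 R1=0xf4 R2=0xc4 R3=0x9c R4=0xc4 R5=0xc4  N=0 Z=0
after  5: R0=0x60 R1=0xf4 R2=0x00 R3=0x9c R4=0xc4 R5=0xc4  N=0 Z=1
-- IRQ taken; context saved, return-PC = 6 --

SAVED = 0xc4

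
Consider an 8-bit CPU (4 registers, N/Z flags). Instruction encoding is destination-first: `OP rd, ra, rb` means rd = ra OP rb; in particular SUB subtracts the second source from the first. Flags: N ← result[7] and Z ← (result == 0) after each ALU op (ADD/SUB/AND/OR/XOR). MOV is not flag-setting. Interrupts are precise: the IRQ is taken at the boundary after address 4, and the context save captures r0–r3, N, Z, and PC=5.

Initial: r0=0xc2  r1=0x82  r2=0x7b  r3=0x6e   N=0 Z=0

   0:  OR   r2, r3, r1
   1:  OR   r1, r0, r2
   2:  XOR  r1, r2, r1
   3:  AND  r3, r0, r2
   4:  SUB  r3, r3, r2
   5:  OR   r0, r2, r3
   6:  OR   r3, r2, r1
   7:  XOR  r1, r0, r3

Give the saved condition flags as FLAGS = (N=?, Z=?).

after  0: r0=0xc2 r1=0x82 r2=0xee r3=0x6e  N=1 Z=0
after  1: r0=0xc2 r1=0xee r2=0xee r3=0x6e  N=1 Z=0
after  2: r0=0xc2 r1=0x00 r2=0xee r3=0x6e  N=0 Z=1
after  3: r0=0xc2 r1=0x00 r2=0xee r3=0xc2  N=1 Z=0
after  4: r0=0xc2 r1=0x00 r2=0xee r3=0xd4  N=1 Z=0
-- IRQ taken; context saved, return-PC = 5 --

FLAGS = (N=1, Z=0)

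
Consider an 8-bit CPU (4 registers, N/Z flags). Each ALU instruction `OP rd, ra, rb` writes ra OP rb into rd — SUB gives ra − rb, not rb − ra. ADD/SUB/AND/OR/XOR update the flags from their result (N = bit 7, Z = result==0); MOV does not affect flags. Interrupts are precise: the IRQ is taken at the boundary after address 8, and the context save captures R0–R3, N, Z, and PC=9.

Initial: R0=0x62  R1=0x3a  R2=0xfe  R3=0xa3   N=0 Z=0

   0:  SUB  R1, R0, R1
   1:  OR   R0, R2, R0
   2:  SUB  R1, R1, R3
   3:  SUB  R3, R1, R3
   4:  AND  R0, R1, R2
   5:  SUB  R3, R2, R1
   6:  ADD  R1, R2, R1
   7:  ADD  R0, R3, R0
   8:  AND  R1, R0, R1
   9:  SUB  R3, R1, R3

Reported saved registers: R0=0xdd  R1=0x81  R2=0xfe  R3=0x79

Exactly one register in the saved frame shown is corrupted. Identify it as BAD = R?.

after  0: R0=0x62 R1=0x28 R2=0xfe R3=0xa3  N=0 Z=0
after  1: R0=0xfe R1=0x28 R2=0xfe R3=0xa3  N=1 Z=0
after  2: R0=0xfe R1=0x85 R2=0xfe R3=0xa3  N=1 Z=0
after  3: R0=0xfe R1=0x85 R2=0xfe R3=0xe2  N=1 Z=0
after  4: R0=0x84 R1=0x85 R2=0xfe R3=0xe2  N=1 Z=0
after  5: R0=0x84 R1=0x85 R2=0xfe R3=0x79  N=0 Z=0
after  6: R0=0x84 R1=0x83 R2=0xfe R3=0x79  N=1 Z=0
after  7: R0=0xfd R1=0x83 R2=0xfe R3=0x79  N=1 Z=0
after  8: R0=0xfd R1=0x81 R2=0xfe R3=0x79  N=1 Z=0
-- IRQ taken; context saved, return-PC = 9 --
mismatch: R0: reported 0xdd vs actual 0xfd

BAD = R0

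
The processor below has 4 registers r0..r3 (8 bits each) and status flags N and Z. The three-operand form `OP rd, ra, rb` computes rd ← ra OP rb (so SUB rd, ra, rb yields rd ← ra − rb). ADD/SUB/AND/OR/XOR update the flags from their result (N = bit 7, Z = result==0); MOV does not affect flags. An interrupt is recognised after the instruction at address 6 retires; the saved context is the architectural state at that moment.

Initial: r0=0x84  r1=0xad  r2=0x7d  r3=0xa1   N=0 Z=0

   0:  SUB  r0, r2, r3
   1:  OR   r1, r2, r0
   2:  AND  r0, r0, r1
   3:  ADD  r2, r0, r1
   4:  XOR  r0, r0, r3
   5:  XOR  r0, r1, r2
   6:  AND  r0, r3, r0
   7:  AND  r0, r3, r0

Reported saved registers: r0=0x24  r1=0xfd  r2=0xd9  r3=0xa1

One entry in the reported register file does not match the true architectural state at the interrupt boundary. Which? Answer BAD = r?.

BAD = r0

after  0: r0=0xdc r1=0xad r2=0x7d r3=0xa1  N=1 Z=0
after  1: r0=0xdc r1=0xfd r2=0x7d r3=0xa1  N=1 Z=0
after  2: r0=0xdc r1=0xfd r2=0x7d r3=0xa1  N=1 Z=0
after  3: r0=0xdc r1=0xfd r2=0xd9 r3=0xa1  N=1 Z=0
after  4: r0=0x7d r1=0xfd r2=0xd9 r3=0xa1  N=0 Z=0
after  5: r0=0x24 r1=0xfd r2=0xd9 r3=0xa1  N=0 Z=0
after  6: r0=0x20 r1=0xfd r2=0xd9 r3=0xa1  N=0 Z=0
-- IRQ taken; context saved, return-PC = 7 --
mismatch: r0: reported 0x24 vs actual 0x20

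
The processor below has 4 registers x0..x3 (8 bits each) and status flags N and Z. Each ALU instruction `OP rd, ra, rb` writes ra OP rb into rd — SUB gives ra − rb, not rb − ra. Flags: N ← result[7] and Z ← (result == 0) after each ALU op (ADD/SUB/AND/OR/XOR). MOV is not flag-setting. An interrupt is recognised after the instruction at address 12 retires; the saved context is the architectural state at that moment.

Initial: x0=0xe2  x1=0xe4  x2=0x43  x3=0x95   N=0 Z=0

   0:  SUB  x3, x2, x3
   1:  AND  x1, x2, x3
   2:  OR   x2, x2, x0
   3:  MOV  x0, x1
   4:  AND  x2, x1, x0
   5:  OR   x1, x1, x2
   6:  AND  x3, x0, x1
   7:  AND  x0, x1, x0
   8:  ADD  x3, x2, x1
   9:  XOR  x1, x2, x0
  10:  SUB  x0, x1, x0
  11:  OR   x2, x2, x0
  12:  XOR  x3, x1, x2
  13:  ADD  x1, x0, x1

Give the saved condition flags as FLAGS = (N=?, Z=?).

FLAGS = (N=1, Z=0)

after  0: x0=0xe2 x1=0xe4 x2=0x43 x3=0xae  N=1 Z=0
after  1: x0=0xe2 x1=0x02 x2=0x43 x3=0xae  N=0 Z=0
after  2: x0=0xe2 x1=0x02 x2=0xe3 x3=0xae  N=1 Z=0
after  3: x0=0x02 x1=0x02 x2=0xe3 x3=0xae  N=1 Z=0
after  4: x0=0x02 x1=0x02 x2=0x02 x3=0xae  N=0 Z=0
after  5: x0=0x02 x1=0x02 x2=0x02 x3=0xae  N=0 Z=0
after  6: x0=0x02 x1=0x02 x2=0x02 x3=0x02  N=0 Z=0
after  7: x0=0x02 x1=0x02 x2=0x02 x3=0x02  N=0 Z=0
after  8: x0=0x02 x1=0x02 x2=0x02 x3=0x04  N=0 Z=0
after  9: x0=0x02 x1=0x00 x2=0x02 x3=0x04  N=0 Z=1
after 10: x0=0xfe x1=0x00 x2=0x02 x3=0x04  N=1 Z=0
after 11: x0=0xfe x1=0x00 x2=0xfe x3=0x04  N=1 Z=0
after 12: x0=0xfe x1=0x00 x2=0xfe x3=0xfe  N=1 Z=0
-- IRQ taken; context saved, return-PC = 13 --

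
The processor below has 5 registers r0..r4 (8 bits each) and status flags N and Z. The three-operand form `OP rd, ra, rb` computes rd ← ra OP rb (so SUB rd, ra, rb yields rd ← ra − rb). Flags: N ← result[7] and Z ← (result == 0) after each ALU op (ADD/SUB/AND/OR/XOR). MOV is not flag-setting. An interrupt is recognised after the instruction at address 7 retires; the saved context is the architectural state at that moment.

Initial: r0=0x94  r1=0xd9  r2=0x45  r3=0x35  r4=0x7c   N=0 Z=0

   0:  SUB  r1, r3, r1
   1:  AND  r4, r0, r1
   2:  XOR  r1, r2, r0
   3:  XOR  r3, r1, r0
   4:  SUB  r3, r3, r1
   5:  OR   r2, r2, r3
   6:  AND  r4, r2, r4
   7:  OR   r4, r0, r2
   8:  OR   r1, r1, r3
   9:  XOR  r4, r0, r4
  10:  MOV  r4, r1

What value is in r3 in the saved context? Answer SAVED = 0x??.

SAVED = 0x74

after  0: r0=0x94 r1=0x5c r2=0x45 r3=0x35 r4=0x7c  N=0 Z=0
after  1: r0=0x94 r1=0x5c r2=0x45 r3=0x35 r4=0x14  N=0 Z=0
after  2: r0=0x94 r1=0xd1 r2=0x45 r3=0x35 r4=0x14  N=1 Z=0
after  3: r0=0x94 r1=0xd1 r2=0x45 r3=0x45 r4=0x14  N=0 Z=0
after  4: r0=0x94 r1=0xd1 r2=0x45 r3=0x74 r4=0x14  N=0 Z=0
after  5: r0=0x94 r1=0xd1 r2=0x75 r3=0x74 r4=0x14  N=0 Z=0
after  6: r0=0x94 r1=0xd1 r2=0x75 r3=0x74 r4=0x14  N=0 Z=0
after  7: r0=0x94 r1=0xd1 r2=0x75 r3=0x74 r4=0xf5  N=1 Z=0
-- IRQ taken; context saved, return-PC = 8 --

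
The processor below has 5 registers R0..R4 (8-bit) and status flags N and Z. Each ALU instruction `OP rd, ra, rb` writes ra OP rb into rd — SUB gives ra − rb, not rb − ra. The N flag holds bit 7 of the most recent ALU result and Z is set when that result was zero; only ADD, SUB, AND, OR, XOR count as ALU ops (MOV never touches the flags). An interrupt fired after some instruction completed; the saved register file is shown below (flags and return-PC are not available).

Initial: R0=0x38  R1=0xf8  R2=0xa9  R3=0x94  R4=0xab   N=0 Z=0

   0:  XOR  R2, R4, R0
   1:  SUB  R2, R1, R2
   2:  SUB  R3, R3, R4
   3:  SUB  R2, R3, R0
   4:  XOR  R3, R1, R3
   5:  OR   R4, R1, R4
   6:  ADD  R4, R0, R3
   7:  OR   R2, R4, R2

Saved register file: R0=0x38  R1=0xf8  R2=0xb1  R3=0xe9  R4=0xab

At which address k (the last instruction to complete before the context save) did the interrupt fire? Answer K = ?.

after  0: R0=0x38 R1=0xf8 R2=0x93 R3=0x94 R4=0xab  N=1 Z=0
after  1: R0=0x38 R1=0xf8 R2=0x65 R3=0x94 R4=0xab  N=0 Z=0
after  2: R0=0x38 R1=0xf8 R2=0x65 R3=0xe9 R4=0xab  N=1 Z=0
after  3: R0=0x38 R1=0xf8 R2=0xb1 R3=0xe9 R4=0xab  N=1 Z=0
-- IRQ taken; context saved, return-PC = 4 --

K = 3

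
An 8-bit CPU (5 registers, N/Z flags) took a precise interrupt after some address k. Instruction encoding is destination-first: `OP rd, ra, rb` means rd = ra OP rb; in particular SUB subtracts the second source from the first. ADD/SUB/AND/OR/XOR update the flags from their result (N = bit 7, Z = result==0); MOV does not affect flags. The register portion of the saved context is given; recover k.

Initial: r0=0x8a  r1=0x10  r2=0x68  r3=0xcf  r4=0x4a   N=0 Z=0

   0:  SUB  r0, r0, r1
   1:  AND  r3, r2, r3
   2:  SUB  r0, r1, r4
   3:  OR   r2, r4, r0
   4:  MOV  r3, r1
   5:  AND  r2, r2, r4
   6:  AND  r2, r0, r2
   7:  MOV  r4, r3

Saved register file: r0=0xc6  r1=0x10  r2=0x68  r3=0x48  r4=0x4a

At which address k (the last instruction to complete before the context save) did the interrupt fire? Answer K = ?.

after  0: r0=0x7a r1=0x10 r2=0x68 r3=0xcf r4=0x4a  N=0 Z=0
after  1: r0=0x7a r1=0x10 r2=0x68 r3=0x48 r4=0x4a  N=0 Z=0
after  2: r0=0xc6 r1=0x10 r2=0x68 r3=0x48 r4=0x4a  N=1 Z=0
-- IRQ taken; context saved, return-PC = 3 --

K = 2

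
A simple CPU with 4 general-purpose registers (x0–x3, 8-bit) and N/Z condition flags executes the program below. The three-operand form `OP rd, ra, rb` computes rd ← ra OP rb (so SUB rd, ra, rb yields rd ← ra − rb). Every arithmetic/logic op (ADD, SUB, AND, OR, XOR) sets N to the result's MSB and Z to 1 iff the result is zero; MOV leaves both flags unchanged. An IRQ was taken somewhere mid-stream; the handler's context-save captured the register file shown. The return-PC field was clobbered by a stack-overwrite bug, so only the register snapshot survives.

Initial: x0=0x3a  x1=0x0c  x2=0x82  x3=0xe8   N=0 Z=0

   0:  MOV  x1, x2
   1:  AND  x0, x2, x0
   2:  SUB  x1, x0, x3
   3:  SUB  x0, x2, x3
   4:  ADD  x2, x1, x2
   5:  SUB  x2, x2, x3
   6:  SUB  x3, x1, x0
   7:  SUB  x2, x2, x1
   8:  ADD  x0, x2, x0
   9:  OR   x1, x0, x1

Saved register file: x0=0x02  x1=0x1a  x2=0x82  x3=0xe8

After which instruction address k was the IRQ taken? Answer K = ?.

after  0: x0=0x3a x1=0x82 x2=0x82 x3=0xe8  N=0 Z=0
after  1: x0=0x02 x1=0x82 x2=0x82 x3=0xe8  N=0 Z=0
after  2: x0=0x02 x1=0x1a x2=0x82 x3=0xe8  N=0 Z=0
-- IRQ taken; context saved, return-PC = 3 --

K = 2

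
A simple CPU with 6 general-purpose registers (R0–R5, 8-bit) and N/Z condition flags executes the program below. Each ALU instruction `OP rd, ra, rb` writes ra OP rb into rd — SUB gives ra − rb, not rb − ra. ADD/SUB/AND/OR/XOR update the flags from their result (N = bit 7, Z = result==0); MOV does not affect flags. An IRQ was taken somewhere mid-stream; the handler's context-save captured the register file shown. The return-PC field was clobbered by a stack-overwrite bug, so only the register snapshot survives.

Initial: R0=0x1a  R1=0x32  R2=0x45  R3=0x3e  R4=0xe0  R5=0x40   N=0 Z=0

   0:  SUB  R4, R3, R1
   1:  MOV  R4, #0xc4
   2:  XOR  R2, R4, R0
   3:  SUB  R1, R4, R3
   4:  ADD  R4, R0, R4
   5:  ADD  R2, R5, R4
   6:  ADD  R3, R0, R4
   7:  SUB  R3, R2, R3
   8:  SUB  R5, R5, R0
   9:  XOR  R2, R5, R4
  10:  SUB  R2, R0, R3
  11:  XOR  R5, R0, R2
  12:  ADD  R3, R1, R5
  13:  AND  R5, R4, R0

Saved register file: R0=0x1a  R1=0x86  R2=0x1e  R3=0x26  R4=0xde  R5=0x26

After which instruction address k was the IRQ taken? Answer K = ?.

after  0: R0=0x1a R1=0x32 R2=0x45 R3=0x3e R4=0x0c R5=0x40  N=0 Z=0
after  1: R0=0x1a R1=0x32 R2=0x45 R3=0x3e R4=0xc4 R5=0x40  N=0 Z=0
after  2: R0=0x1a R1=0x32 R2=0xde R3=0x3e R4=0xc4 R5=0x40  N=1 Z=0
after  3: R0=0x1a R1=0x86 R2=0xde R3=0x3e R4=0xc4 R5=0x40  N=1 Z=0
after  4: R0=0x1a R1=0x86 R2=0xde R3=0x3e R4=0xde R5=0x40  N=1 Z=0
after  5: R0=0x1a R1=0x86 R2=0x1e R3=0x3e R4=0xde R5=0x40  N=0 Z=0
after  6: R0=0x1a R1=0x86 R2=0x1e R3=0xf8 R4=0xde R5=0x40  N=1 Z=0
after  7: R0=0x1a R1=0x86 R2=0x1e R3=0x26 R4=0xde R5=0x40  N=0 Z=0
after  8: R0=0x1a R1=0x86 R2=0x1e R3=0x26 R4=0xde R5=0x26  N=0 Z=0
-- IRQ taken; context saved, return-PC = 9 --

K = 8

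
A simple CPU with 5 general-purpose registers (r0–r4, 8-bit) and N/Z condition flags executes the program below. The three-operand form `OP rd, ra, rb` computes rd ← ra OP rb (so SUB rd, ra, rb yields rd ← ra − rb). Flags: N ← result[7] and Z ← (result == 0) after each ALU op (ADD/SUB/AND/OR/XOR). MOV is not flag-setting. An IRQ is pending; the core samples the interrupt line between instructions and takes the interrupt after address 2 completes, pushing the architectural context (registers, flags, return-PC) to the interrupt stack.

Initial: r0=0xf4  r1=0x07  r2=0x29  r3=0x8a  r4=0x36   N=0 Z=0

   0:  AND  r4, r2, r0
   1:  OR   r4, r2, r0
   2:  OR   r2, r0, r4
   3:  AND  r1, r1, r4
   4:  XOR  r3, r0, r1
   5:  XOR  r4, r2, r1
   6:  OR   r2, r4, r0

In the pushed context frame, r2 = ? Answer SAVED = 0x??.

after  0: r0=0xf4 r1=0x07 r2=0x29 r3=0x8a r4=0x20  N=0 Z=0
after  1: r0=0xf4 r1=0x07 r2=0x29 r3=0x8a r4=0xfd  N=1 Z=0
after  2: r0=0xf4 r1=0x07 r2=0xfd r3=0x8a r4=0xfd  N=1 Z=0
-- IRQ taken; context saved, return-PC = 3 --

SAVED = 0xfd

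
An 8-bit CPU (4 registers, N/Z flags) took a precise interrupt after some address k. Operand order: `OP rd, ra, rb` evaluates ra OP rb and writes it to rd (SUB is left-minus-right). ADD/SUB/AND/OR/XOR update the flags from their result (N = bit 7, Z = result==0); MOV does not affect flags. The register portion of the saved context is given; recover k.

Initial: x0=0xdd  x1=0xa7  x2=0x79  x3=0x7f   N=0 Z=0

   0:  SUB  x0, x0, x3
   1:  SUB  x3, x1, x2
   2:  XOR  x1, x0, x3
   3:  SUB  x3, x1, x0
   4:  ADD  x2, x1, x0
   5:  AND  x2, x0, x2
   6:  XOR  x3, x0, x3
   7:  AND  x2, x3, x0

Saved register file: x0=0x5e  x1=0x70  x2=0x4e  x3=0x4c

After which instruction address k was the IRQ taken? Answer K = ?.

after  0: x0=0x5e x1=0xa7 x2=0x79 x3=0x7f  N=0 Z=0
after  1: x0=0x5e x1=0xa7 x2=0x79 x3=0x2e  N=0 Z=0
after  2: x0=0x5e x1=0x70 x2=0x79 x3=0x2e  N=0 Z=0
after  3: x0=0x5e x1=0x70 x2=0x79 x3=0x12  N=0 Z=0
after  4: x0=0x5e x1=0x70 x2=0xce x3=0x12  N=1 Z=0
after  5: x0=0x5e x1=0x70 x2=0x4e x3=0x12  N=0 Z=0
after  6: x0=0x5e x1=0x70 x2=0x4e x3=0x4c  N=0 Z=0
-- IRQ taken; context saved, return-PC = 7 --

K = 6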